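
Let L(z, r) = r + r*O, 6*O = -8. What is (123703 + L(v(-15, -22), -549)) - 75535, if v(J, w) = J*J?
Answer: 48351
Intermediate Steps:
O = -4/3 (O = (⅙)*(-8) = -4/3 ≈ -1.3333)
v(J, w) = J²
L(z, r) = -r/3 (L(z, r) = r + r*(-4/3) = r - 4*r/3 = -r/3)
(123703 + L(v(-15, -22), -549)) - 75535 = (123703 - ⅓*(-549)) - 75535 = (123703 + 183) - 75535 = 123886 - 75535 = 48351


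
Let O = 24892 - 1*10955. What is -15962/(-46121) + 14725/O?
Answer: 901594119/642788377 ≈ 1.4026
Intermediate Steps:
O = 13937 (O = 24892 - 10955 = 13937)
-15962/(-46121) + 14725/O = -15962/(-46121) + 14725/13937 = -15962*(-1/46121) + 14725*(1/13937) = 15962/46121 + 14725/13937 = 901594119/642788377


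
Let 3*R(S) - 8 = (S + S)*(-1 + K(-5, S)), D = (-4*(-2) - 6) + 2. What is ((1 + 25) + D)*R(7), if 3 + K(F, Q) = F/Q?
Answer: -580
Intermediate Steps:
K(F, Q) = -3 + F/Q
D = 4 (D = (8 - 6) + 2 = 2 + 2 = 4)
R(S) = 8/3 + 2*S*(-4 - 5/S)/3 (R(S) = 8/3 + ((S + S)*(-1 + (-3 - 5/S)))/3 = 8/3 + ((2*S)*(-4 - 5/S))/3 = 8/3 + (2*S*(-4 - 5/S))/3 = 8/3 + 2*S*(-4 - 5/S)/3)
((1 + 25) + D)*R(7) = ((1 + 25) + 4)*(-2/3 - 8/3*7) = (26 + 4)*(-2/3 - 56/3) = 30*(-58/3) = -580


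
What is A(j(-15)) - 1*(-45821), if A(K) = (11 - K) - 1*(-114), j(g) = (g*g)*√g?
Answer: 45946 - 225*I*√15 ≈ 45946.0 - 871.42*I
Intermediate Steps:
j(g) = g^(5/2) (j(g) = g²*√g = g^(5/2))
A(K) = 125 - K (A(K) = (11 - K) + 114 = 125 - K)
A(j(-15)) - 1*(-45821) = (125 - (-15)^(5/2)) - 1*(-45821) = (125 - 225*I*√15) + 45821 = 45946 - 225*I*√15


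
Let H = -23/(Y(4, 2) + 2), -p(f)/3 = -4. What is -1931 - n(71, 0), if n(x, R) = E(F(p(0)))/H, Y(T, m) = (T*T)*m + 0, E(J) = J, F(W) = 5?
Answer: -44243/23 ≈ -1923.6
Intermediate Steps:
p(f) = 12 (p(f) = -3*(-4) = 12)
Y(T, m) = m*T² (Y(T, m) = T²*m + 0 = m*T² + 0 = m*T²)
H = -23/34 (H = -23/(2*4² + 2) = -23/(2*16 + 2) = -23/(32 + 2) = -23/34 ≈ -0.67647)
n(x, R) = -170/23 (n(x, R) = 5/(-23/34) = 5*(-34/23) = -170/23)
-1931 - n(71, 0) = -1931 - 1*(-170/23) = -1931 + 170/23 = -44243/23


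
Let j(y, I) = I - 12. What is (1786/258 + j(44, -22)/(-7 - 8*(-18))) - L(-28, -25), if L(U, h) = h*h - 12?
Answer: -10715594/17673 ≈ -606.33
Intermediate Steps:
j(y, I) = -12 + I
L(U, h) = -12 + h**2 (L(U, h) = h**2 - 12 = -12 + h**2)
(1786/258 + j(44, -22)/(-7 - 8*(-18))) - L(-28, -25) = (1786/258 + (-12 - 22)/(-7 - 8*(-18))) - (-12 + (-25)**2) = (1786*(1/258) - 34/(-7 + 144)) - (-12 + 625) = (893/129 - 34/137) - 1*613 = (893/129 - 34*1/137) - 613 = (893/129 - 34/137) - 613 = 117955/17673 - 613 = -10715594/17673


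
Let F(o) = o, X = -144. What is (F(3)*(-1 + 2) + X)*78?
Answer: -10998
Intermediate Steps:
(F(3)*(-1 + 2) + X)*78 = (3*(-1 + 2) - 144)*78 = (3*1 - 144)*78 = (3 - 144)*78 = -141*78 = -10998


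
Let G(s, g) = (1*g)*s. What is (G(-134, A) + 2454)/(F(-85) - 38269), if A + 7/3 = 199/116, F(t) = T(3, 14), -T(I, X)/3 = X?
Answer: -441401/6666114 ≈ -0.066216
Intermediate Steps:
T(I, X) = -3*X
F(t) = -42 (F(t) = -3*14 = -42)
A = -215/348 (A = -7/3 + 199/116 = -215/348 ≈ -0.61782)
G(s, g) = g*s
(G(-134, A) + 2454)/(F(-85) - 38269) = (-215/348*(-134) + 2454)/(-42 - 38269) = (14405/174 + 2454)/(-38311) = (441401/174)*(-1/38311) = -441401/6666114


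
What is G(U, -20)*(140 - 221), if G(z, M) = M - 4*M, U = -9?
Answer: -4860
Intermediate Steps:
G(z, M) = -3*M
G(U, -20)*(140 - 221) = (-3*(-20))*(140 - 221) = 60*(-81) = -4860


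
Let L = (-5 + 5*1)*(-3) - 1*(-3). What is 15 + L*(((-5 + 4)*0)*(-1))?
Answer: 15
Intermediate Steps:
L = 3 (L = (-5 + 5)*(-3) + 3 = 0*(-3) + 3 = 0 + 3 = 3)
15 + L*(((-5 + 4)*0)*(-1)) = 15 + 3*(((-5 + 4)*0)*(-1)) = 15 + 3*(-1*0*(-1)) = 15 + 3*(0*(-1)) = 15 + 3*0 = 15 + 0 = 15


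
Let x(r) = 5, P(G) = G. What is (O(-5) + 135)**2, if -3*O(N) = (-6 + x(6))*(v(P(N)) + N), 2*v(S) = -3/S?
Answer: 16024009/900 ≈ 17804.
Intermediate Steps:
v(S) = -3/(2*S) (v(S) = (-3/S)/2 = -3/(2*S))
O(N) = -1/(2*N) + N/3 (O(N) = -(-6 + 5)*(-3/(2*N) + N)/3 = -(-1)*(N - 3/(2*N))/3 = -(-N + 3/(2*N))/3 = -1/(2*N) + N/3)
(O(-5) + 135)**2 = ((-1/2/(-5) + (1/3)*(-5)) + 135)**2 = ((-1/2*(-1/5) - 5/3) + 135)**2 = ((1/10 - 5/3) + 135)**2 = (-47/30 + 135)**2 = (4003/30)**2 = 16024009/900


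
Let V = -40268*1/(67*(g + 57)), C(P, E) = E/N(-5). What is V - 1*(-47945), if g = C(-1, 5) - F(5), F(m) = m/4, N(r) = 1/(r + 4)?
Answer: 651938873/13601 ≈ 47933.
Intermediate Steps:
N(r) = 1/(4 + r)
C(P, E) = -E (C(P, E) = E/(1/(4 - 5)) = E/(1/(-1)) = E/(-1) = E*(-1) = -E)
F(m) = m/4 (F(m) = m*(1/4) = m/4)
g = -25/4 (g = -1*5 - 5/4 = -5 - 1*5/4 = -5 - 5/4 = -25/4 ≈ -6.2500)
V = -161072/13601 (V = -40268*1/(67*(-25/4 + 57)) = -40268/(67*(203/4)) = -40268/13601/4 = -40268*4/13601 = -161072/13601 ≈ -11.843)
V - 1*(-47945) = -161072/13601 - 1*(-47945) = -161072/13601 + 47945 = 651938873/13601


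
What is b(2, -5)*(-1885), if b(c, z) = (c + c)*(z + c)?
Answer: 22620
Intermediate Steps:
b(c, z) = 2*c*(c + z) (b(c, z) = (2*c)*(c + z) = 2*c*(c + z))
b(2, -5)*(-1885) = (2*2*(2 - 5))*(-1885) = (2*2*(-3))*(-1885) = -12*(-1885) = 22620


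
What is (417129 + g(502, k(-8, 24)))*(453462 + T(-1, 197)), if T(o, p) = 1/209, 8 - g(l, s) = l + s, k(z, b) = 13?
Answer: 39484749697698/209 ≈ 1.8892e+11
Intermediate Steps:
g(l, s) = 8 - l - s (g(l, s) = 8 - (l + s) = 8 + (-l - s) = 8 - l - s)
T(o, p) = 1/209
(417129 + g(502, k(-8, 24)))*(453462 + T(-1, 197)) = (417129 + (8 - 1*502 - 1*13))*(453462 + 1/209) = (417129 + (8 - 502 - 13))*(94773559/209) = (417129 - 507)*(94773559/209) = 416622*(94773559/209) = 39484749697698/209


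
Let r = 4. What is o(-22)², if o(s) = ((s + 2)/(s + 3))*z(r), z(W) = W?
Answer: 6400/361 ≈ 17.729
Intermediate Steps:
o(s) = 4*(2 + s)/(3 + s) (o(s) = ((s + 2)/(s + 3))*4 = ((2 + s)/(3 + s))*4 = 4*(2 + s)/(3 + s))
o(-22)² = (4*(2 - 22)/(3 - 22))² = (4*(-20)/(-19))² = (4*(-1/19)*(-20))² = (80/19)² = 6400/361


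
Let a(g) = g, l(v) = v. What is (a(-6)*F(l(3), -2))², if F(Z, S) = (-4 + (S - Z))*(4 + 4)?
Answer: 186624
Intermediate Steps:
F(Z, S) = -32 - 8*Z + 8*S (F(Z, S) = (-4 + S - Z)*8 = -32 - 8*Z + 8*S)
(a(-6)*F(l(3), -2))² = (-6*(-32 - 8*3 + 8*(-2)))² = (-6*(-32 - 24 - 16))² = (-6*(-72))² = 432² = 186624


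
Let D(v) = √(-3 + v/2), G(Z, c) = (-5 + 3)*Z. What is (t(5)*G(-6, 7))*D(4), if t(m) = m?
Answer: 60*I ≈ 60.0*I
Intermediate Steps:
G(Z, c) = -2*Z
D(v) = √(-3 + v/2) (D(v) = √(-3 + v*(½)) = √(-3 + v/2))
(t(5)*G(-6, 7))*D(4) = (5*(-2*(-6)))*(√(-12 + 2*4)/2) = (5*12)*(√(-12 + 8)/2) = 60*(√(-4)/2) = 60*((2*I)/2) = 60*I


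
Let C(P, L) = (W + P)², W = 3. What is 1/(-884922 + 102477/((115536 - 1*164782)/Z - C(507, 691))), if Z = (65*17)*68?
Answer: -9771981623/8647445371849296 ≈ -1.1300e-6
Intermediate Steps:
Z = 75140 (Z = 1105*68 = 75140)
C(P, L) = (3 + P)²
1/(-884922 + 102477/((115536 - 1*164782)/Z - C(507, 691))) = 1/(-884922 + 102477/((115536 - 1*164782)/75140 - (3 + 507)²)) = 1/(-884922 + 102477/((115536 - 164782)*(1/75140) - 1*510²)) = 1/(-884922 + 102477/(-49246*1/75140 - 1*260100)) = 1/(-884922 + 102477/(-24623/37570 - 260100)) = 1/(-884922 + 102477/(-9771981623/37570)) = 1/(-884922 + 102477*(-37570/9771981623)) = 1/(-884922 - 3850060890/9771981623) = 1/(-8647445371849296/9771981623) = -9771981623/8647445371849296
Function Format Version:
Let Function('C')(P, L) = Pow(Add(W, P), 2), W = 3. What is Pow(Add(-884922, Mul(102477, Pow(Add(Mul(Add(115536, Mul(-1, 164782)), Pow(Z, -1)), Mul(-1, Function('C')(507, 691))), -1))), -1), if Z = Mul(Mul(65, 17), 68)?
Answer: Rational(-9771981623, 8647445371849296) ≈ -1.1300e-6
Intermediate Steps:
Z = 75140 (Z = Mul(1105, 68) = 75140)
Function('C')(P, L) = Pow(Add(3, P), 2)
Pow(Add(-884922, Mul(102477, Pow(Add(Mul(Add(115536, Mul(-1, 164782)), Pow(Z, -1)), Mul(-1, Function('C')(507, 691))), -1))), -1) = Pow(Add(-884922, Mul(102477, Pow(Add(Mul(Add(115536, Mul(-1, 164782)), Pow(75140, -1)), Mul(-1, Pow(Add(3, 507), 2))), -1))), -1) = Pow(Add(-884922, Mul(102477, Pow(Add(Mul(Add(115536, -164782), Rational(1, 75140)), Mul(-1, Pow(510, 2))), -1))), -1) = Pow(Add(-884922, Mul(102477, Pow(Add(Mul(-49246, Rational(1, 75140)), Mul(-1, 260100)), -1))), -1) = Pow(Add(-884922, Mul(102477, Pow(Add(Rational(-24623, 37570), -260100), -1))), -1) = Pow(Add(-884922, Mul(102477, Pow(Rational(-9771981623, 37570), -1))), -1) = Pow(Add(-884922, Mul(102477, Rational(-37570, 9771981623))), -1) = Pow(Add(-884922, Rational(-3850060890, 9771981623)), -1) = Pow(Rational(-8647445371849296, 9771981623), -1) = Rational(-9771981623, 8647445371849296)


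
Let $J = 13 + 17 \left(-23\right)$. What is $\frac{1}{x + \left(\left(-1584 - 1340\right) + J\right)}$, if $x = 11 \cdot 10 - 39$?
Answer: $- \frac{1}{3231} \approx -0.0003095$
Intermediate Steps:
$J = -378$ ($J = 13 - 391 = -378$)
$x = 71$ ($x = 110 - 39 = 71$)
$\frac{1}{x + \left(\left(-1584 - 1340\right) + J\right)} = \frac{1}{71 - 3302} = \frac{1}{-3231} = - \frac{1}{3231}$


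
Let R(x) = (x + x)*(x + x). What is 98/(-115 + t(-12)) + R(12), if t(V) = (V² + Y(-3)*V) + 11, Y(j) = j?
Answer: 21937/38 ≈ 577.29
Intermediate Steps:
R(x) = 4*x² (R(x) = (2*x)*(2*x) = 4*x²)
t(V) = 11 + V² - 3*V (t(V) = (V² - 3*V) + 11 = 11 + V² - 3*V)
98/(-115 + t(-12)) + R(12) = 98/(-115 + (11 + (-12)² - 3*(-12))) + 4*12² = 98/(-115 + (11 + 144 + 36)) + 4*144 = 98/(-115 + 191) + 576 = 98/76 + 576 = 98*(1/76) + 576 = 49/38 + 576 = 21937/38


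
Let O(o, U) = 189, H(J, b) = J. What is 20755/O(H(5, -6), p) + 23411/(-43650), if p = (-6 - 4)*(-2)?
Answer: 14310017/130950 ≈ 109.28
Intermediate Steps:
p = 20 (p = -10*(-2) = 20)
20755/O(H(5, -6), p) + 23411/(-43650) = 20755/189 + 23411/(-43650) = 20755*(1/189) + 23411*(-1/43650) = 2965/27 - 23411/43650 = 14310017/130950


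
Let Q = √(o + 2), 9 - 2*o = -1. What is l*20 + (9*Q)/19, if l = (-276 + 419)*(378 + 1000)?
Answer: 3941080 + 9*√7/19 ≈ 3.9411e+6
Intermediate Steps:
o = 5 (o = 9/2 - ½*(-1) = 9/2 + ½ = 5)
Q = √7 (Q = √(5 + 2) = √7 ≈ 2.6458)
l = 197054 (l = 143*1378 = 197054)
l*20 + (9*Q)/19 = 197054*20 + (9*√7)/19 = 3941080 + (9*√7)/19 = 3941080 + 9*√7/19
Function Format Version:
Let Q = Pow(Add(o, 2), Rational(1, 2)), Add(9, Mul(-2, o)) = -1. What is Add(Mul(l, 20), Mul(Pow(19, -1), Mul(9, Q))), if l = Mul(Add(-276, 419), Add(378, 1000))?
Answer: Add(3941080, Mul(Rational(9, 19), Pow(7, Rational(1, 2)))) ≈ 3.9411e+6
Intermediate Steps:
o = 5 (o = Add(Rational(9, 2), Mul(Rational(-1, 2), -1)) = Add(Rational(9, 2), Rational(1, 2)) = 5)
Q = Pow(7, Rational(1, 2)) (Q = Pow(Add(5, 2), Rational(1, 2)) = Pow(7, Rational(1, 2)) ≈ 2.6458)
l = 197054 (l = Mul(143, 1378) = 197054)
Add(Mul(l, 20), Mul(Pow(19, -1), Mul(9, Q))) = Add(Mul(197054, 20), Mul(Pow(19, -1), Mul(9, Pow(7, Rational(1, 2))))) = Add(3941080, Mul(Rational(1, 19), Mul(9, Pow(7, Rational(1, 2))))) = Add(3941080, Mul(Rational(9, 19), Pow(7, Rational(1, 2))))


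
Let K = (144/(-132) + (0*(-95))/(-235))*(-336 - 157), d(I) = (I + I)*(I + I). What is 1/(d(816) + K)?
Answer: 11/29303580 ≈ 3.7538e-7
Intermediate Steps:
d(I) = 4*I**2 (d(I) = (2*I)*(2*I) = 4*I**2)
K = 5916/11 (K = (144*(-1/132) + 0*(-1/235))*(-493) = (-12/11 + 0)*(-493) = -12/11*(-493) = 5916/11 ≈ 537.82)
1/(d(816) + K) = 1/(4*816**2 + 5916/11) = 1/(4*665856 + 5916/11) = 1/(2663424 + 5916/11) = 1/(29303580/11) = 11/29303580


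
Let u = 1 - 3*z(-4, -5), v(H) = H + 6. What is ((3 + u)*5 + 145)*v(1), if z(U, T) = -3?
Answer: 1470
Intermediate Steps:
v(H) = 6 + H
u = 10 (u = 1 - 3*(-3) = 1 + 9 = 10)
((3 + u)*5 + 145)*v(1) = ((3 + 10)*5 + 145)*(6 + 1) = (13*5 + 145)*7 = (65 + 145)*7 = 210*7 = 1470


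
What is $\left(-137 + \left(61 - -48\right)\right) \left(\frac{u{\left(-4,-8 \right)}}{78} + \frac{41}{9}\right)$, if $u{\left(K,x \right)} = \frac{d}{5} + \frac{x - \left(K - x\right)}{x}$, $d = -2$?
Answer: $- \frac{74851}{585} \approx -127.95$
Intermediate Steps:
$u{\left(K,x \right)} = - \frac{2}{5} + \frac{- K + 2 x}{x}$ ($u{\left(K,x \right)} = - \frac{2}{5} + \frac{x - \left(K - x\right)}{x} = \left(-2\right) \frac{1}{5} + \frac{- K + 2 x}{x} = - \frac{2}{5} + \frac{- K + 2 x}{x}$)
$\left(-137 + \left(61 - -48\right)\right) \left(\frac{u{\left(-4,-8 \right)}}{78} + \frac{41}{9}\right) = \left(-137 + \left(61 - -48\right)\right) \left(\frac{\frac{8}{5} - - \frac{4}{-8}}{78} + \frac{41}{9}\right) = \left(-137 + \left(61 + 48\right)\right) \left(\left(\frac{8}{5} - \left(-4\right) \left(- \frac{1}{8}\right)\right) \frac{1}{78} + 41 \cdot \frac{1}{9}\right) = \left(-137 + 109\right) \left(\left(\frac{8}{5} - \frac{1}{2}\right) \frac{1}{78} + \frac{41}{9}\right) = - 28 \left(\frac{11}{10} \cdot \frac{1}{78} + \frac{41}{9}\right) = - 28 \left(\frac{11}{780} + \frac{41}{9}\right) = \left(-28\right) \frac{10693}{2340} = - \frac{74851}{585}$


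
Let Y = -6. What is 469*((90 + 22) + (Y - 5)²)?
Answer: 109277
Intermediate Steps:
469*((90 + 22) + (Y - 5)²) = 469*((90 + 22) + (-6 - 5)²) = 469*(112 + (-11)²) = 469*(112 + 121) = 469*233 = 109277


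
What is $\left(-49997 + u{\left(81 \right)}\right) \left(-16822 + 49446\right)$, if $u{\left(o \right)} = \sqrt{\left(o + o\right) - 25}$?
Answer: $-1631102128 + 32624 \sqrt{137} \approx -1.6307 \cdot 10^{9}$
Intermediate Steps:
$u{\left(o \right)} = \sqrt{-25 + 2 o}$ ($u{\left(o \right)} = \sqrt{2 o - 25} = \sqrt{-25 + 2 o}$)
$\left(-49997 + u{\left(81 \right)}\right) \left(-16822 + 49446\right) = \left(-49997 + \sqrt{-25 + 2 \cdot 81}\right) \left(-16822 + 49446\right) = \left(-49997 + \sqrt{-25 + 162}\right) 32624 = \left(-49997 + \sqrt{137}\right) 32624 = -1631102128 + 32624 \sqrt{137}$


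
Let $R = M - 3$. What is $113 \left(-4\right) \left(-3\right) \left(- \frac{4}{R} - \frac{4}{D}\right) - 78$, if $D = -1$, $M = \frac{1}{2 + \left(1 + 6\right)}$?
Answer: $\frac{93906}{13} \approx 7223.5$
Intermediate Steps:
$M = \frac{1}{9}$ ($M = \frac{1}{2 + 7} = \frac{1}{9} \approx 0.11111$)
$R = - \frac{26}{9}$ ($R = \frac{1}{9} - 3 = - \frac{26}{9} \approx -2.8889$)
$113 \left(-4\right) \left(-3\right) \left(- \frac{4}{R} - \frac{4}{D}\right) - 78 = 113 \left(-4\right) \left(-3\right) \left(- \frac{4}{- \frac{26}{9}} - \frac{4}{-1}\right) - 78 = 113 \cdot 12 \left(\left(-4\right) \left(- \frac{9}{26}\right) - -4\right) - 78 = 113 \cdot 12 \left(\frac{18}{13} + 4\right) - 78 = 113 \cdot 12 \cdot \frac{70}{13} - 78 = 113 \cdot \frac{840}{13} - 78 = \frac{94920}{13} - 78 = \frac{93906}{13}$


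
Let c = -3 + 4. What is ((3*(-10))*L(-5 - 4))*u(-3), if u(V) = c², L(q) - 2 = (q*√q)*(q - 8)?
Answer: -60 - 13770*I ≈ -60.0 - 13770.0*I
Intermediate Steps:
c = 1
L(q) = 2 + q^(3/2)*(-8 + q) (L(q) = 2 + (q*√q)*(q - 8) = 2 + q^(3/2)*(-8 + q))
u(V) = 1 (u(V) = 1² = 1)
((3*(-10))*L(-5 - 4))*u(-3) = ((3*(-10))*(2 + (-5 - 4)^(5/2) - 8*(-5 - 4)^(3/2)))*1 = -30*(2 + (-9)^(5/2) - (-216)*I)*1 = -30*(2 + 243*I - (-216)*I)*1 = -30*(2 + 243*I + 216*I)*1 = -30*(2 + 459*I)*1 = (-60 - 13770*I)*1 = -60 - 13770*I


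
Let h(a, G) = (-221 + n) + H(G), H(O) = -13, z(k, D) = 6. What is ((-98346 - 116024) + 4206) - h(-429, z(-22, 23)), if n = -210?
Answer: -209720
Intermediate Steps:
h(a, G) = -444 (h(a, G) = (-221 - 210) - 13 = -431 - 13 = -444)
((-98346 - 116024) + 4206) - h(-429, z(-22, 23)) = ((-98346 - 116024) + 4206) - 1*(-444) = (-214370 + 4206) + 444 = -210164 + 444 = -209720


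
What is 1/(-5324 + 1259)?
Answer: -1/4065 ≈ -0.00024600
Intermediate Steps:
1/(-5324 + 1259) = 1/(-4065) = -1/4065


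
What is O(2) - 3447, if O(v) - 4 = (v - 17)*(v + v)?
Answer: -3503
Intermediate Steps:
O(v) = 4 + 2*v*(-17 + v) (O(v) = 4 + (v - 17)*(v + v) = 4 + (-17 + v)*(2*v) = 4 + 2*v*(-17 + v))
O(2) - 3447 = (4 - 34*2 + 2*2²) - 3447 = (4 - 68 + 2*4) - 3447 = (4 - 68 + 8) - 3447 = -56 - 3447 = -3503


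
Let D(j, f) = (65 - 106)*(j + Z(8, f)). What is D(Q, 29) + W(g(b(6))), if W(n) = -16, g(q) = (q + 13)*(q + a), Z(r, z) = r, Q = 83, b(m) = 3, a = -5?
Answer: -3747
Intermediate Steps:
g(q) = (-5 + q)*(13 + q) (g(q) = (q + 13)*(q - 5) = (13 + q)*(-5 + q) = (-5 + q)*(13 + q))
D(j, f) = -328 - 41*j (D(j, f) = (65 - 106)*(j + 8) = -41*(8 + j) = -328 - 41*j)
D(Q, 29) + W(g(b(6))) = (-328 - 41*83) - 16 = (-328 - 3403) - 16 = -3731 - 16 = -3747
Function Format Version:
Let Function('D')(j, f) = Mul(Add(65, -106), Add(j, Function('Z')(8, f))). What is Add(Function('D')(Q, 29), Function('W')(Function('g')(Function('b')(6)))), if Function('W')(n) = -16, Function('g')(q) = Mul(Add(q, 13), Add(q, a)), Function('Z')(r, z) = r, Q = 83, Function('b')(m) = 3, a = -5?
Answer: -3747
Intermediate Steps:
Function('g')(q) = Mul(Add(-5, q), Add(13, q)) (Function('g')(q) = Mul(Add(q, 13), Add(q, -5)) = Mul(Add(13, q), Add(-5, q)) = Mul(Add(-5, q), Add(13, q)))
Function('D')(j, f) = Add(-328, Mul(-41, j)) (Function('D')(j, f) = Mul(Add(65, -106), Add(j, 8)) = Mul(-41, Add(8, j)) = Add(-328, Mul(-41, j)))
Add(Function('D')(Q, 29), Function('W')(Function('g')(Function('b')(6)))) = Add(Add(-328, Mul(-41, 83)), -16) = Add(Add(-328, -3403), -16) = Add(-3731, -16) = -3747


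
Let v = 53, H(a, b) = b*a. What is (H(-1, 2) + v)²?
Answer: 2601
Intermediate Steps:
H(a, b) = a*b
(H(-1, 2) + v)² = (-1*2 + 53)² = (-2 + 53)² = 51² = 2601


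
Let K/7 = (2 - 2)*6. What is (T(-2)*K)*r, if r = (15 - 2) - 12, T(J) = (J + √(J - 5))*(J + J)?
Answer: 0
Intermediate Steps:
T(J) = 2*J*(J + √(-5 + J)) (T(J) = (J + √(-5 + J))*(2*J) = 2*J*(J + √(-5 + J)))
r = 1 (r = 13 - 12 = 1)
K = 0 (K = 7*((2 - 2)*6) = 7*(0*6) = 7*0 = 0)
(T(-2)*K)*r = ((2*(-2)*(-2 + √(-5 - 2)))*0)*1 = ((2*(-2)*(-2 + √(-7)))*0)*1 = ((2*(-2)*(-2 + I*√7))*0)*1 = ((8 - 4*I*√7)*0)*1 = 0*1 = 0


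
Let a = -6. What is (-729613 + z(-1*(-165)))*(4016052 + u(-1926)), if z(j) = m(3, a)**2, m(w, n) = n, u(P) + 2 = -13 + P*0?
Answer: -2930008226349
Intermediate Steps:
u(P) = -15 (u(P) = -2 + (-13 + P*0) = -2 + (-13 + 0) = -2 - 13 = -15)
z(j) = 36 (z(j) = (-6)**2 = 36)
(-729613 + z(-1*(-165)))*(4016052 + u(-1926)) = (-729613 + 36)*(4016052 - 15) = -729577*4016037 = -2930008226349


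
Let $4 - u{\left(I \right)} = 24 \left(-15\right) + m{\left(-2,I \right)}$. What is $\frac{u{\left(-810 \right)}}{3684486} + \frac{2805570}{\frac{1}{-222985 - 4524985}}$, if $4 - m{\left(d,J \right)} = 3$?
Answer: $- \frac{16360053936356449679}{1228162} \approx -1.3321 \cdot 10^{13}$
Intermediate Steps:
$m{\left(d,J \right)} = 1$ ($m{\left(d,J \right)} = 4 - 3 = 1$)
$u{\left(I \right)} = 363$ ($u{\left(I \right)} = 4 - \left(24 \left(-15\right) + 1\right) = 4 - \left(-360 + 1\right) = 4 - -359 = 4 + 359 = 363$)
$\frac{u{\left(-810 \right)}}{3684486} + \frac{2805570}{\frac{1}{-222985 - 4524985}} = \frac{363}{3684486} + \frac{2805570}{\frac{1}{-222985 - 4524985}} = 363 \cdot \frac{1}{3684486} + \frac{2805570}{\frac{1}{-4747970}} = \frac{121}{1228162} + \frac{2805570}{- \frac{1}{4747970}} = \frac{121}{1228162} + 2805570 \left(-4747970\right) = \frac{121}{1228162} - 13320762192900 = - \frac{16360053936356449679}{1228162}$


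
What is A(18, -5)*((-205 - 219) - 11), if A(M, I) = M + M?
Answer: -15660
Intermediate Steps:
A(M, I) = 2*M
A(18, -5)*((-205 - 219) - 11) = (2*18)*((-205 - 219) - 11) = 36*(-424 - 11) = 36*(-435) = -15660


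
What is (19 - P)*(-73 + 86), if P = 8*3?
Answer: -65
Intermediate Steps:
P = 24
(19 - P)*(-73 + 86) = (19 - 1*24)*(-73 + 86) = (19 - 24)*13 = -5*13 = -65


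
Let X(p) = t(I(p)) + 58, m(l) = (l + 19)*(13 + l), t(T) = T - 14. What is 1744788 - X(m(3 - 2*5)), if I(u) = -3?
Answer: 1744747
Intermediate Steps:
t(T) = -14 + T
m(l) = (13 + l)*(19 + l) (m(l) = (19 + l)*(13 + l) = (13 + l)*(19 + l))
X(p) = 41 (X(p) = (-14 - 3) + 58 = -17 + 58 = 41)
1744788 - X(m(3 - 2*5)) = 1744788 - 1*41 = 1744788 - 41 = 1744747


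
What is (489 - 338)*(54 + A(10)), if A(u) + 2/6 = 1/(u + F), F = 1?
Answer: 267874/33 ≈ 8117.4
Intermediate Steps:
A(u) = -⅓ + 1/(1 + u) (A(u) = -⅓ + 1/(u + 1) = -⅓ + 1/(1 + u))
(489 - 338)*(54 + A(10)) = (489 - 338)*(54 + (2 - 1*10)/(3*(1 + 10))) = 151*(54 + (⅓)*(2 - 10)/11) = 151*(54 + (⅓)*(1/11)*(-8)) = 151*(54 - 8/33) = 151*(1774/33) = 267874/33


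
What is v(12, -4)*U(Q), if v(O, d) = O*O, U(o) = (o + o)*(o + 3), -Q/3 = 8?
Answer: 145152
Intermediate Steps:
Q = -24 (Q = -3*8 = -24)
U(o) = 2*o*(3 + o) (U(o) = (2*o)*(3 + o) = 2*o*(3 + o))
v(O, d) = O**2
v(12, -4)*U(Q) = 12**2*(2*(-24)*(3 - 24)) = 144*(2*(-24)*(-21)) = 144*1008 = 145152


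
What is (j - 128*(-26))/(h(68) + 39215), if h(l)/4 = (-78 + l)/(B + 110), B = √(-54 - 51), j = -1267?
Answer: 1878904467/35749908449 - 5496*I*√105/1251246795715 ≈ 0.052557 - 4.5009e-8*I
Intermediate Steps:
B = I*√105 (B = √(-105) = I*√105 ≈ 10.247*I)
h(l) = 4*(-78 + l)/(110 + I*√105) (h(l) = 4*((-78 + l)/(I*√105 + 110)) = 4*((-78 + l)/(110 + I*√105)) = 4*(-78 + l)/(110 + I*√105))
(j - 128*(-26))/(h(68) + 39215) = (-1267 - 128*(-26))/(4*(-78 + 68)/(110 + I*√105) + 39215) = (-1267 + 3328)/(4*(-10)/(110 + I*√105) + 39215) = 2061/(-40/(110 + I*√105) + 39215) = 2061/(39215 - 40/(110 + I*√105))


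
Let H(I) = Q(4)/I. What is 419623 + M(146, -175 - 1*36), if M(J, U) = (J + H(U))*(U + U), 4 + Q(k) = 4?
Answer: 358011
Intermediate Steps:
Q(k) = 0 (Q(k) = -4 + 4 = 0)
H(I) = 0 (H(I) = 0/I = 0)
M(J, U) = 2*J*U (M(J, U) = (J + 0)*(U + U) = J*(2*U) = 2*J*U)
419623 + M(146, -175 - 1*36) = 419623 + 2*146*(-175 - 1*36) = 419623 + 2*146*(-175 - 36) = 419623 + 2*146*(-211) = 419623 - 61612 = 358011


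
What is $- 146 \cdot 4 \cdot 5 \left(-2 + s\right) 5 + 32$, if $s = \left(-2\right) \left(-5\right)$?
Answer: $-116768$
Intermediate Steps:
$s = 10$
$- 146 \cdot 4 \cdot 5 \left(-2 + s\right) 5 + 32 = - 146 \cdot 4 \cdot 5 \left(-2 + 10\right) 5 + 32 = - 146 \cdot 4 \cdot 5 \cdot 8 \cdot 5 + 32 = - 146 \cdot 4 \cdot 40 \cdot 5 + 32 = - 146 \cdot 160 \cdot 5 + 32 = \left(-146\right) 800 + 32 = -116800 + 32 = -116768$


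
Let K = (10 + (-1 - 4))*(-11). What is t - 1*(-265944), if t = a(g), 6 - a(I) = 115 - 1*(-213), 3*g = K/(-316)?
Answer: 265622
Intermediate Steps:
K = -55 (K = (10 - 5)*(-11) = 5*(-11) = -55)
g = 55/948 (g = (-55/(-316))/3 = (-55*(-1/316))/3 = (⅓)*(55/316) = 55/948 ≈ 0.058017)
a(I) = -322 (a(I) = 6 - (115 - 1*(-213)) = 6 - (115 + 213) = 6 - 1*328 = 6 - 328 = -322)
t = -322
t - 1*(-265944) = -322 - 1*(-265944) = -322 + 265944 = 265622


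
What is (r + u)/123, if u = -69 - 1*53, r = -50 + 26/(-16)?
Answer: -463/328 ≈ -1.4116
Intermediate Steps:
r = -413/8 (r = -50 + 26*(-1/16) = -50 - 13/8 = -413/8 ≈ -51.625)
u = -122 (u = -69 - 53 = -122)
(r + u)/123 = (-413/8 - 122)/123 = -1389/8*1/123 = -463/328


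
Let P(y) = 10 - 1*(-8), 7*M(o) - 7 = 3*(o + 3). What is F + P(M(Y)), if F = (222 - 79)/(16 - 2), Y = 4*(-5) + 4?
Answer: 395/14 ≈ 28.214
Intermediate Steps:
Y = -16 (Y = -20 + 4 = -16)
M(o) = 16/7 + 3*o/7 (M(o) = 1 + (3*(o + 3))/7 = 1 + (3*(3 + o))/7 = 1 + (9 + 3*o)/7 = 1 + (9/7 + 3*o/7) = 16/7 + 3*o/7)
F = 143/14 ≈ 10.214
P(y) = 18 (P(y) = 10 + 8 = 18)
F + P(M(Y)) = 143/14 + 18 = 395/14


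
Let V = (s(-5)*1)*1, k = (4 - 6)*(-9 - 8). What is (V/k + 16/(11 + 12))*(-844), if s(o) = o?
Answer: -181038/391 ≈ -463.01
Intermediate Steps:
k = 34 (k = -2*(-17) = 34)
V = -5 (V = -5*1*1 = -5*1 = -5)
(V/k + 16/(11 + 12))*(-844) = (-5/34 + 16/(11 + 12))*(-844) = (-5*1/34 + 16/23)*(-844) = (-5/34 + 16*(1/23))*(-844) = (-5/34 + 16/23)*(-844) = (429/782)*(-844) = -181038/391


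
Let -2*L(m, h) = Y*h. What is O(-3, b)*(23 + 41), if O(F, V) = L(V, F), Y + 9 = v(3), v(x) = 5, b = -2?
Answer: -384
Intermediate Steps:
Y = -4 (Y = -9 + 5 = -4)
L(m, h) = 2*h (L(m, h) = -(-2)*h = 2*h)
O(F, V) = 2*F
O(-3, b)*(23 + 41) = (2*(-3))*(23 + 41) = -6*64 = -384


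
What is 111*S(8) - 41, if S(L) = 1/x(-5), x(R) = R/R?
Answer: 70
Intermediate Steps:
x(R) = 1
S(L) = 1 (S(L) = 1/1 = 1)
111*S(8) - 41 = 111*1 - 41 = 111 - 41 = 70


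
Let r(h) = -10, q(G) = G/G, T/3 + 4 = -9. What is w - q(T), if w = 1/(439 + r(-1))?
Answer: -428/429 ≈ -0.99767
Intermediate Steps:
T = -39 (T = -12 + 3*(-9) = -12 - 27 = -39)
q(G) = 1
w = 1/429 (w = 1/(439 - 10) = 1/429 ≈ 0.0023310)
w - q(T) = 1/429 - 1*1 = 1/429 - 1 = -428/429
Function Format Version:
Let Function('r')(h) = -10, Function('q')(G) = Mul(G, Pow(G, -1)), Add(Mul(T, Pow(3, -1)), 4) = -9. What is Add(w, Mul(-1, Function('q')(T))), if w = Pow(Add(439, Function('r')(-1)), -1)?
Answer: Rational(-428, 429) ≈ -0.99767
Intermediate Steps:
T = -39 (T = Add(-12, Mul(3, -9)) = Add(-12, -27) = -39)
Function('q')(G) = 1
w = Rational(1, 429) (w = Pow(Add(439, -10), -1) = Pow(429, -1) = Rational(1, 429) ≈ 0.0023310)
Add(w, Mul(-1, Function('q')(T))) = Add(Rational(1, 429), Mul(-1, 1)) = Add(Rational(1, 429), -1) = Rational(-428, 429)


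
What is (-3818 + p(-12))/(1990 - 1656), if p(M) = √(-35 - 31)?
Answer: -1909/167 + I*√66/334 ≈ -11.431 + 0.024323*I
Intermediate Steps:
p(M) = I*√66 (p(M) = √(-66) = I*√66)
(-3818 + p(-12))/(1990 - 1656) = (-3818 + I*√66)/(1990 - 1656) = (-3818 + I*√66)/334 = (-3818 + I*√66)*(1/334) = -1909/167 + I*√66/334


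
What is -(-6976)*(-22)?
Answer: -153472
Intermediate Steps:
-(-6976)*(-22) = -436*352 = -153472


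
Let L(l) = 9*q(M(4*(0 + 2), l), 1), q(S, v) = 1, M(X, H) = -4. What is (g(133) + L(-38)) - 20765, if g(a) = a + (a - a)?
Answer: -20623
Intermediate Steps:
L(l) = 9 (L(l) = 9*1 = 9)
g(a) = a (g(a) = a + 0 = a)
(g(133) + L(-38)) - 20765 = (133 + 9) - 20765 = 142 - 20765 = -20623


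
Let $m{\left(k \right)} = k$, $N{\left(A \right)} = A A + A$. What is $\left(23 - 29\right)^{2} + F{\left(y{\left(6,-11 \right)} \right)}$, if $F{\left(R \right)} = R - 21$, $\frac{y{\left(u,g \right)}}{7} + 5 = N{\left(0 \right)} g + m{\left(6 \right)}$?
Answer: $22$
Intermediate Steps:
$N{\left(A \right)} = A + A^{2}$ ($N{\left(A \right)} = A^{2} + A = A + A^{2}$)
$y{\left(u,g \right)} = 7$ ($y{\left(u,g \right)} = -35 + 7 \left(0 \left(1 + 0\right) g + 6\right) = -35 + 7 \left(0 \cdot 1 g + 6\right) = -35 + 7 \left(0 g + 6\right) = -35 + 7 \left(0 + 6\right) = -35 + 7 \cdot 6 = -35 + 42 = 7$)
$F{\left(R \right)} = -21 + R$
$\left(23 - 29\right)^{2} + F{\left(y{\left(6,-11 \right)} \right)} = \left(23 - 29\right)^{2} + \left(-21 + 7\right) = \left(-6\right)^{2} - 14 = 36 - 14 = 22$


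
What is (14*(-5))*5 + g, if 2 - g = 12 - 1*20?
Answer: -340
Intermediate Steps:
g = 10 (g = 2 - (12 - 1*20) = 2 - (12 - 20) = 2 - 1*(-8) = 2 + 8 = 10)
(14*(-5))*5 + g = (14*(-5))*5 + 10 = -70*5 + 10 = -350 + 10 = -340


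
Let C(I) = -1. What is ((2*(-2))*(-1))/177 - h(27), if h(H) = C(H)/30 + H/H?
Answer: -557/590 ≈ -0.94407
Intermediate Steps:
h(H) = 29/30 (h(H) = -1/30 + H/H = -1*1/30 + 1 = -1/30 + 1 = 29/30)
((2*(-2))*(-1))/177 - h(27) = ((2*(-2))*(-1))/177 - 1*29/30 = (-4*(-1))/177 - 29/30 = (1/177)*4 - 29/30 = 4/177 - 29/30 = -557/590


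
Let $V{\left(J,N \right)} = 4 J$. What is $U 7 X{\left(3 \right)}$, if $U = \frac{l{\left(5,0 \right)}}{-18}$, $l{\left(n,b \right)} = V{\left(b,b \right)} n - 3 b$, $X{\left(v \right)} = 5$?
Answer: $0$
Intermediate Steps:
$l{\left(n,b \right)} = - 3 b + 4 b n$ ($l{\left(n,b \right)} = 4 b n - 3 b = - 3 b + 4 b n$)
$U = 0$ ($U = \frac{0 \left(-3 + 4 \cdot 5\right)}{-18} = 0 \left(-3 + 20\right) \left(- \frac{1}{18}\right) = 0 \cdot 17 \left(- \frac{1}{18}\right) = 0 \left(- \frac{1}{18}\right) = 0$)
$U 7 X{\left(3 \right)} = 0 \cdot 7 \cdot 5 = 0 \cdot 5 = 0$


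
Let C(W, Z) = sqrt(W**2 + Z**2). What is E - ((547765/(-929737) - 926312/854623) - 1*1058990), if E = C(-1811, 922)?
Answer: 841447910588775029/794574624151 + sqrt(4129805) ≈ 1.0610e+6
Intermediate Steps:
E = sqrt(4129805) (E = sqrt((-1811)**2 + 922**2) = sqrt(3279721 + 850084) = sqrt(4129805) ≈ 2032.2)
E - ((547765/(-929737) - 926312/854623) - 1*1058990) = sqrt(4129805) - ((547765/(-929737) - 926312/854623) - 1*1058990) = sqrt(4129805) - ((547765*(-1/929737) - 926312*1/854623) - 1058990) = sqrt(4129805) - ((-547765/929737 - 926312/854623) - 1058990) = sqrt(4129805) - (-1329359107539/794574624151 - 1058990) = sqrt(4129805) - 1*(-841447910588775029/794574624151) = sqrt(4129805) + 841447910588775029/794574624151 = 841447910588775029/794574624151 + sqrt(4129805)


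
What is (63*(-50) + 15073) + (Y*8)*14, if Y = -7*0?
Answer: 11923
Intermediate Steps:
Y = 0
(63*(-50) + 15073) + (Y*8)*14 = (63*(-50) + 15073) + (0*8)*14 = (-3150 + 15073) + 0*14 = 11923 + 0 = 11923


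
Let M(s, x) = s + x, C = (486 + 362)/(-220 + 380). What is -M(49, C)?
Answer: -543/10 ≈ -54.300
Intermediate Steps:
C = 53/10 (C = 848/160 = 848*(1/160) = 53/10 ≈ 5.3000)
-M(49, C) = -(49 + 53/10) = -1*543/10 = -543/10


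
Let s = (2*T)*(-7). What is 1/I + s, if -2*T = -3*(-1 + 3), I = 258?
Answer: -10835/258 ≈ -41.996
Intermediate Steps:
T = 3 (T = -(-3)*(-1 + 3)/2 = -(-3)*2/2 = -1/2*(-6) = 3)
s = -42 (s = (2*3)*(-7) = 6*(-7) = -42)
1/I + s = 1/258 - 42 = -10835/258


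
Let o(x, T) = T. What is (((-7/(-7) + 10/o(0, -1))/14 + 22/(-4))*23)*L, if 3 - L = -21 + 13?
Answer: -10879/7 ≈ -1554.1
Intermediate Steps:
L = 11 (L = 3 - (-21 + 13) = 3 - 1*(-8) = 3 + 8 = 11)
(((-7/(-7) + 10/o(0, -1))/14 + 22/(-4))*23)*L = (((-7/(-7) + 10/(-1))/14 + 22/(-4))*23)*11 = (((-7*(-⅐) + 10*(-1))*(1/14) + 22*(-¼))*23)*11 = (((1 - 10)*(1/14) - 11/2)*23)*11 = ((-9*1/14 - 11/2)*23)*11 = ((-9/14 - 11/2)*23)*11 = -43/7*23*11 = -989/7*11 = -10879/7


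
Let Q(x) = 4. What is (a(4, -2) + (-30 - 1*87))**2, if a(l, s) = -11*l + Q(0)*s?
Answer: 28561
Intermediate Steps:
a(l, s) = -11*l + 4*s
(a(4, -2) + (-30 - 1*87))**2 = ((-11*4 + 4*(-2)) + (-30 - 1*87))**2 = ((-44 - 8) + (-30 - 87))**2 = (-52 - 117)**2 = (-169)**2 = 28561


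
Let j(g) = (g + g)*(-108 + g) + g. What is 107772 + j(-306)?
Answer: 360834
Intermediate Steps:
j(g) = g + 2*g*(-108 + g) (j(g) = (2*g)*(-108 + g) + g = 2*g*(-108 + g) + g = g + 2*g*(-108 + g))
107772 + j(-306) = 107772 - 306*(-215 + 2*(-306)) = 107772 - 306*(-215 - 612) = 107772 - 306*(-827) = 107772 + 253062 = 360834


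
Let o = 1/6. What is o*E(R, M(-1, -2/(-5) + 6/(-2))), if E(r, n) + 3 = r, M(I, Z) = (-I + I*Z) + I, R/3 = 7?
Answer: 3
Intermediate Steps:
R = 21 (R = 3*7 = 21)
M(I, Z) = I*Z
E(r, n) = -3 + r
o = ⅙ ≈ 0.16667
o*E(R, M(-1, -2/(-5) + 6/(-2))) = (-3 + 21)/6 = (⅙)*18 = 3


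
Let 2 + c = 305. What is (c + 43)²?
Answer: 119716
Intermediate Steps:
c = 303 (c = -2 + 305 = 303)
(c + 43)² = (303 + 43)² = 346² = 119716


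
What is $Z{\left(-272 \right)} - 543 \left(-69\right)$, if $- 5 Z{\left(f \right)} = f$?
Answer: $\frac{187607}{5} \approx 37521.0$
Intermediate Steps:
$Z{\left(f \right)} = - \frac{f}{5}$
$Z{\left(-272 \right)} - 543 \left(-69\right) = \left(- \frac{1}{5}\right) \left(-272\right) - 543 \left(-69\right) = \frac{272}{5} - -37467 = \frac{272}{5} + 37467 = \frac{187607}{5}$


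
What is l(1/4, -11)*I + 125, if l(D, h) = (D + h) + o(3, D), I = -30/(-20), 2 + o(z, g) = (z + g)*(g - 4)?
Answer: 2803/32 ≈ 87.594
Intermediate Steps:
o(z, g) = -2 + (-4 + g)*(g + z) (o(z, g) = -2 + (z + g)*(g - 4) = -2 + (g + z)*(-4 + g) = -2 + (-4 + g)*(g + z))
I = 3/2 (I = -30*(-1/20) = 3/2 ≈ 1.5000)
l(D, h) = -14 + h + D² (l(D, h) = (D + h) + (-2 + D² - 4*D - 4*3 + D*3) = (D + h) + (-2 + D² - 4*D - 12 + 3*D) = (D + h) + (-14 + D² - D) = -14 + h + D²)
l(1/4, -11)*I + 125 = (-14 - 11 + (1/4)²)*(3/2) + 125 = (-14 - 11 + (¼)²)*(3/2) + 125 = (-14 - 11 + 1/16)*(3/2) + 125 = -399/16*3/2 + 125 = -1197/32 + 125 = 2803/32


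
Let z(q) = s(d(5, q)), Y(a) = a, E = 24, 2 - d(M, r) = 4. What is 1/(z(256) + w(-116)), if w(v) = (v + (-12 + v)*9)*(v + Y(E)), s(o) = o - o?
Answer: 1/116656 ≈ 8.5722e-6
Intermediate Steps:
d(M, r) = -2 (d(M, r) = 2 - 1*4 = 2 - 4 = -2)
s(o) = 0
w(v) = (-108 + 10*v)*(24 + v) (w(v) = (v + (-12 + v)*9)*(v + 24) = (v + (-108 + 9*v))*(24 + v) = (-108 + 10*v)*(24 + v))
z(q) = 0
1/(z(256) + w(-116)) = 1/(0 + (-2592 + 10*(-116)² + 132*(-116))) = 1/(0 + (-2592 + 10*13456 - 15312)) = 1/(0 + (-2592 + 134560 - 15312)) = 1/(0 + 116656) = 1/116656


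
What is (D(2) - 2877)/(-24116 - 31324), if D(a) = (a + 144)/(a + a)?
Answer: 5681/110880 ≈ 0.051236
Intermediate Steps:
D(a) = (144 + a)/(2*a) (D(a) = (144 + a)/((2*a)) = (144 + a)*(1/(2*a)) = (144 + a)/(2*a))
(D(2) - 2877)/(-24116 - 31324) = ((1/2)*(144 + 2)/2 - 2877)/(-24116 - 31324) = ((1/2)*(1/2)*146 - 2877)/(-55440) = (73/2 - 2877)*(-1/55440) = -5681/2*(-1/55440) = 5681/110880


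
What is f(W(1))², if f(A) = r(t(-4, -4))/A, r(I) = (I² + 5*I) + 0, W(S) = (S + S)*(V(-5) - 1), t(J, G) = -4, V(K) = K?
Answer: ⅑ ≈ 0.11111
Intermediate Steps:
W(S) = -12*S (W(S) = (S + S)*(-5 - 1) = (2*S)*(-6) = -12*S)
r(I) = I² + 5*I
f(A) = -4/A (f(A) = (-4*(5 - 4))/A = (-4*1)/A = -4/A)
f(W(1))² = (-4/((-12*1)))² = (-4/(-12))² = (-4*(-1/12))² = (⅓)² = ⅑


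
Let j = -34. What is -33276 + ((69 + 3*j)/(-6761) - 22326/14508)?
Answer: -544024386935/16348098 ≈ -33278.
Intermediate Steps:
-33276 + ((69 + 3*j)/(-6761) - 22326/14508) = -33276 + ((69 + 3*(-34))/(-6761) - 22326/14508) = -33276 + ((69 - 102)*(-1/6761) - 22326*1/14508) = -33276 + (-33*(-1/6761) - 3721/2418) = -33276 + (33/6761 - 3721/2418) = -33276 - 25077887/16348098 = -544024386935/16348098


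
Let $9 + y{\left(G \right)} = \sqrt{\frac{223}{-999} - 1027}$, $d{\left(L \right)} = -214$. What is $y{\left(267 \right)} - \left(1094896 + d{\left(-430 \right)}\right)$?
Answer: $-1094691 + \frac{2 i \sqrt{28476939}}{333} \approx -1.0947 \cdot 10^{6} + 32.05 i$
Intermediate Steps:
$y{\left(G \right)} = -9 + \frac{2 i \sqrt{28476939}}{333}$ ($y{\left(G \right)} = -9 + \sqrt{\frac{223}{-999} - 1027} = -9 + \sqrt{223 \left(- \frac{1}{999}\right) - 1027} = -9 + \sqrt{- \frac{223}{999} - 1027} = -9 + \sqrt{- \frac{1026196}{999}} = -9 + \frac{2 i \sqrt{28476939}}{333}$)
$y{\left(267 \right)} - \left(1094896 + d{\left(-430 \right)}\right) = \left(-9 + \frac{2 i \sqrt{28476939}}{333}\right) - \left(1094896 - 214\right) = \left(-9 + \frac{2 i \sqrt{28476939}}{333}\right) - 1094682 = -1094691 + \frac{2 i \sqrt{28476939}}{333}$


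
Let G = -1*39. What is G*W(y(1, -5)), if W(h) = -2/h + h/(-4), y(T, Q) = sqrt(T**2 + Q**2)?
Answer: 51*sqrt(26)/4 ≈ 65.012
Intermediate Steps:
y(T, Q) = sqrt(Q**2 + T**2)
W(h) = -2/h - h/4 (W(h) = -2/h + h*(-1/4) = -2/h - h/4)
G = -39
G*W(y(1, -5)) = -39*(-2/sqrt((-5)**2 + 1**2) - sqrt((-5)**2 + 1**2)/4) = -39*(-2/sqrt(25 + 1) - sqrt(25 + 1)/4) = -39*(-2*sqrt(26)/26 - sqrt(26)/4) = -39*(-sqrt(26)/13 - sqrt(26)/4) = -(-51)*sqrt(26)/4 = 51*sqrt(26)/4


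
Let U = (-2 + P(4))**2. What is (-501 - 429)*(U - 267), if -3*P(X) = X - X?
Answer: 244590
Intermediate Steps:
P(X) = 0 (P(X) = -(X - X)/3 = -1/3*0 = 0)
U = 4 (U = (-2 + 0)**2 = (-2)**2 = 4)
(-501 - 429)*(U - 267) = (-501 - 429)*(4 - 267) = -930*(-263) = 244590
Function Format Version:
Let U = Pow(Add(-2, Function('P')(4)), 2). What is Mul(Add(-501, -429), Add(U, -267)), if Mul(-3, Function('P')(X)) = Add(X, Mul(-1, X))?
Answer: 244590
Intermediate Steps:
Function('P')(X) = 0 (Function('P')(X) = Mul(Rational(-1, 3), Add(X, Mul(-1, X))) = Mul(Rational(-1, 3), 0) = 0)
U = 4 (U = Pow(Add(-2, 0), 2) = Pow(-2, 2) = 4)
Mul(Add(-501, -429), Add(U, -267)) = Mul(Add(-501, -429), Add(4, -267)) = Mul(-930, -263) = 244590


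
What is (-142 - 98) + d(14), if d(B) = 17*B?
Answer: -2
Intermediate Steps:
(-142 - 98) + d(14) = (-142 - 98) + 17*14 = -240 + 238 = -2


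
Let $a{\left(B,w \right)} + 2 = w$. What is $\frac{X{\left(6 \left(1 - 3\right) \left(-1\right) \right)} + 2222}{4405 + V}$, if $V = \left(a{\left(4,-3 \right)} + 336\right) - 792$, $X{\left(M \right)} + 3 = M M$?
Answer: $\frac{139}{232} \approx 0.59914$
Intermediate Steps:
$a{\left(B,w \right)} = -2 + w$
$X{\left(M \right)} = -3 + M^{2}$ ($X{\left(M \right)} = -3 + M M = -3 + M^{2}$)
$V = -461$ ($V = \left(\left(-2 - 3\right) + 336\right) - 792 = \left(-5 + 336\right) - 792 = 331 - 792 = -461$)
$\frac{X{\left(6 \left(1 - 3\right) \left(-1\right) \right)} + 2222}{4405 + V} = \frac{\left(-3 + \left(6 \left(1 - 3\right) \left(-1\right)\right)^{2}\right) + 2222}{4405 - 461} = \frac{\left(-3 + \left(6 \left(1 - 3\right) \left(-1\right)\right)^{2}\right) + 2222}{3944} = \left(\left(-3 + \left(6 \left(-2\right) \left(-1\right)\right)^{2}\right) + 2222\right) \frac{1}{3944} = \left(\left(-3 + \left(\left(-12\right) \left(-1\right)\right)^{2}\right) + 2222\right) \frac{1}{3944} = \left(\left(-3 + 12^{2}\right) + 2222\right) \frac{1}{3944} = \left(\left(-3 + 144\right) + 2222\right) \frac{1}{3944} = \left(141 + 2222\right) \frac{1}{3944} = 2363 \cdot \frac{1}{3944} = \frac{139}{232}$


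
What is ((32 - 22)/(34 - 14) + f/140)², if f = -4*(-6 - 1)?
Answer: 49/100 ≈ 0.49000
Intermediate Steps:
f = 28 (f = -4*(-7) = 28)
((32 - 22)/(34 - 14) + f/140)² = ((32 - 22)/(34 - 14) + 28/140)² = (10/20 + 28*(1/140))² = (10*(1/20) + ⅕)² = (½ + ⅕)² = (7/10)² = 49/100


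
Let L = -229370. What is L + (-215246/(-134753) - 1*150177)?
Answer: -51144881645/134753 ≈ -3.7955e+5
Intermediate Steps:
L + (-215246/(-134753) - 1*150177) = -229370 + (-215246/(-134753) - 1*150177) = -229370 + (-215246*(-1/134753) - 150177) = -229370 + (215246/134753 - 150177) = -229370 - 20236586035/134753 = -51144881645/134753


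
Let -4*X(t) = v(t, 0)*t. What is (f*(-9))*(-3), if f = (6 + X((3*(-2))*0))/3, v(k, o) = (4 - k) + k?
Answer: 54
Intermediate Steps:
v(k, o) = 4
X(t) = -t
f = 2 (f = (6 - 3*(-2)*0)/3 = (6 - (-6)*0)*(⅓) = (6 - 1*0)*(⅓) = (6 + 0)*(⅓) = 6*(⅓) = 2)
(f*(-9))*(-3) = (2*(-9))*(-3) = -18*(-3) = 54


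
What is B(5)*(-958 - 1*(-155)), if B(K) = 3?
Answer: -2409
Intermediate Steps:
B(5)*(-958 - 1*(-155)) = 3*(-958 - 1*(-155)) = 3*(-958 + 155) = 3*(-803) = -2409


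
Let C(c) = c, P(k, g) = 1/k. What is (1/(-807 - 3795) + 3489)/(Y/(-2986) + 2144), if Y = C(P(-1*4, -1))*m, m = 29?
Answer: 95888683444/58923927465 ≈ 1.6273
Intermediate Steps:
Y = -29/4 (Y = 29/(-1*4) = 29/(-4) = -¼*29 = -29/4 ≈ -7.2500)
(1/(-807 - 3795) + 3489)/(Y/(-2986) + 2144) = (1/(-807 - 3795) + 3489)/(-29/4/(-2986) + 2144) = (1/(-4602) + 3489)/(-29/4*(-1/2986) + 2144) = (-1/4602 + 3489)/(29/11944 + 2144) = 16056377/(4602*(25607965/11944)) = (16056377/4602)*(11944/25607965) = 95888683444/58923927465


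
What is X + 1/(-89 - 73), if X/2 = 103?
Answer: 33371/162 ≈ 205.99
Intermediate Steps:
X = 206 (X = 2*103 = 206)
X + 1/(-89 - 73) = 206 + 1/(-89 - 73) = 206 + 1/(-162) = 206 - 1/162 = 33371/162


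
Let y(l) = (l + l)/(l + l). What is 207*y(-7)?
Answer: 207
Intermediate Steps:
y(l) = 1 (y(l) = (2*l)/((2*l)) = (2*l)*(1/(2*l)) = 1)
207*y(-7) = 207*1 = 207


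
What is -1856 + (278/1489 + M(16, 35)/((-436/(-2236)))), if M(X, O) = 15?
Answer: -288715089/162301 ≈ -1778.9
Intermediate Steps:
-1856 + (278/1489 + M(16, 35)/((-436/(-2236)))) = -1856 + (278/1489 + 15/((-436/(-2236)))) = -1856 + (278*(1/1489) + 15/((-436*(-1/2236)))) = -1856 + (278/1489 + 15/(109/559)) = -1856 + (278/1489 + 15*(559/109)) = -1856 + (278/1489 + 8385/109) = -1856 + 12515567/162301 = -288715089/162301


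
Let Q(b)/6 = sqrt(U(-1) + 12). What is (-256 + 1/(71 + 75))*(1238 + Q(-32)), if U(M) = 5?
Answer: -23135125/73 - 112125*sqrt(17)/73 ≈ -3.2325e+5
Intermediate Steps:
Q(b) = 6*sqrt(17) (Q(b) = 6*sqrt(5 + 12) = 6*sqrt(17))
(-256 + 1/(71 + 75))*(1238 + Q(-32)) = (-256 + 1/(71 + 75))*(1238 + 6*sqrt(17)) = (-256 + 1/146)*(1238 + 6*sqrt(17)) = -37375*(1238 + 6*sqrt(17))/146 = -23135125/73 - 112125*sqrt(17)/73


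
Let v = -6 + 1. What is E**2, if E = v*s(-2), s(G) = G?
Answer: 100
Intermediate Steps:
v = -5
E = 10 (E = -5*(-2) = 10)
E**2 = 10**2 = 100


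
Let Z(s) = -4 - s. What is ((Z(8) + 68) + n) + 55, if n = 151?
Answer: 262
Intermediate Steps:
((Z(8) + 68) + n) + 55 = (((-4 - 1*8) + 68) + 151) + 55 = (((-4 - 8) + 68) + 151) + 55 = ((-12 + 68) + 151) + 55 = (56 + 151) + 55 = 207 + 55 = 262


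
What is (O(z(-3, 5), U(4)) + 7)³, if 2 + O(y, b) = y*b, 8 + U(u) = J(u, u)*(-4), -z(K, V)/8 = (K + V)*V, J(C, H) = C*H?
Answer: 191601072125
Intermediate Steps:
z(K, V) = -8*V*(K + V) (z(K, V) = -8*(K + V)*V = -8*V*(K + V))
U(u) = -8 - 4*u² (U(u) = -8 + (u*u)*(-4) = -8 + u²*(-4) = -8 - 4*u²)
O(y, b) = -2 + b*y (O(y, b) = -2 + y*b = -2 + b*y)
(O(z(-3, 5), U(4)) + 7)³ = ((-2 + (-8 - 4*4²)*(-8*5*(-3 + 5))) + 7)³ = ((-2 + (-8 - 4*16)*(-8*5*2)) + 7)³ = ((-2 + (-8 - 64)*(-80)) + 7)³ = ((-2 - 72*(-80)) + 7)³ = ((-2 + 5760) + 7)³ = (5758 + 7)³ = 5765³ = 191601072125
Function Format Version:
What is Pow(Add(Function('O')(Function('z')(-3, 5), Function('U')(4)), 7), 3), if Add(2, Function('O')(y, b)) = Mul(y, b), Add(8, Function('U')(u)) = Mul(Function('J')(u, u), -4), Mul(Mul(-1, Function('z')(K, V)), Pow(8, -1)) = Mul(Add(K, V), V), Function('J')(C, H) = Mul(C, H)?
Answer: 191601072125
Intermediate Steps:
Function('z')(K, V) = Mul(-8, V, Add(K, V)) (Function('z')(K, V) = Mul(-8, Mul(Add(K, V), V)) = Mul(-8, Mul(V, Add(K, V))) = Mul(-8, V, Add(K, V)))
Function('U')(u) = Add(-8, Mul(-4, Pow(u, 2))) (Function('U')(u) = Add(-8, Mul(Mul(u, u), -4)) = Add(-8, Mul(Pow(u, 2), -4)) = Add(-8, Mul(-4, Pow(u, 2))))
Function('O')(y, b) = Add(-2, Mul(b, y)) (Function('O')(y, b) = Add(-2, Mul(y, b)) = Add(-2, Mul(b, y)))
Pow(Add(Function('O')(Function('z')(-3, 5), Function('U')(4)), 7), 3) = Pow(Add(Add(-2, Mul(Add(-8, Mul(-4, Pow(4, 2))), Mul(-8, 5, Add(-3, 5)))), 7), 3) = Pow(Add(Add(-2, Mul(Add(-8, Mul(-4, 16)), Mul(-8, 5, 2))), 7), 3) = Pow(Add(Add(-2, Mul(Add(-8, -64), -80)), 7), 3) = Pow(Add(Add(-2, Mul(-72, -80)), 7), 3) = Pow(Add(Add(-2, 5760), 7), 3) = Pow(Add(5758, 7), 3) = Pow(5765, 3) = 191601072125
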